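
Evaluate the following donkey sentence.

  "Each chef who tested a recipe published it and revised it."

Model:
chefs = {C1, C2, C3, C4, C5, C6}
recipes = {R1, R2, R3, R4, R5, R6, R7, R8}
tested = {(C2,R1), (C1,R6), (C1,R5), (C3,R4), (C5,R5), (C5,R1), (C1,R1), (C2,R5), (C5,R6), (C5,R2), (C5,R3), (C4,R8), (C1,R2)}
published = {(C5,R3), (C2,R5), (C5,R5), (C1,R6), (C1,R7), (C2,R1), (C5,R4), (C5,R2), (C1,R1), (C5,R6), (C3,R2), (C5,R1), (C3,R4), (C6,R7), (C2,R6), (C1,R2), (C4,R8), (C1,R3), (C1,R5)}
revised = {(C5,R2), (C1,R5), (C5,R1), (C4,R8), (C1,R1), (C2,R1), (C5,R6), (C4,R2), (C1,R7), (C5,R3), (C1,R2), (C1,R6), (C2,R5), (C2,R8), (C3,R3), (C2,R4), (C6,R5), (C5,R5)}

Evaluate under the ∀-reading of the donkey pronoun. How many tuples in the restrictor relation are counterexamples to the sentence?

1

"it" takes "a recipe" as antecedent — a donkey pronoun bound across the clause boundary.
Strong reading: for every (c,r) with tested(c,r), published(c,r) ∧ revised(c,r).
Restrictor pairs: (C1,R1) ✓  (C1,R2) ✓  (C1,R5) ✓  (C1,R6) ✓  (C2,R1) ✓  (C2,R5) ✓  (C3,R4) ✗  (C4,R8) ✓  (C5,R1) ✓  (C5,R2) ✓  (C5,R3) ✓  (C5,R5) ✓  (C5,R6) ✓
Counterexamples (restrictor pairs failing the scope): 1.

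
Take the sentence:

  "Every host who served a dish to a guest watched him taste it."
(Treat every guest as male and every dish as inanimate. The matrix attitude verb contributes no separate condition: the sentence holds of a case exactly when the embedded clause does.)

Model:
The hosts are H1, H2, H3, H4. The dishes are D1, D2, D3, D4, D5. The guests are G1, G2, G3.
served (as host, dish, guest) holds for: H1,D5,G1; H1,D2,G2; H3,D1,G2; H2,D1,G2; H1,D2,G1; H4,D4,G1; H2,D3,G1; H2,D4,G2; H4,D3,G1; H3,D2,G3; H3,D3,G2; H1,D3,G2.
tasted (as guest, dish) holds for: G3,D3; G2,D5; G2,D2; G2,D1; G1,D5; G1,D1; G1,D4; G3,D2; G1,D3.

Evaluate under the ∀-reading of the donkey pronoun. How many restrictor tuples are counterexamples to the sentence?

4

"him" takes "a guest" as antecedent and "it" takes "a dish"; both are donkey pronouns co-varying with the restrictor.
Strong reading: for every (h,d,g) with served(h,d,g), tasted(g,d).
Restrictor triples: (H1,D2,G1)→tasted(G1,D2) ✗  (H1,D2,G2)→tasted(G2,D2) ✓  (H1,D3,G2)→tasted(G2,D3) ✗  (H1,D5,G1)→tasted(G1,D5) ✓  (H2,D1,G2)→tasted(G2,D1) ✓  (H2,D3,G1)→tasted(G1,D3) ✓  (H2,D4,G2)→tasted(G2,D4) ✗  (H3,D1,G2)→tasted(G2,D1) ✓  (H3,D2,G3)→tasted(G3,D2) ✓  (H3,D3,G2)→tasted(G2,D3) ✗  (H4,D3,G1)→tasted(G1,D3) ✓  (H4,D4,G1)→tasted(G1,D4) ✓
Counterexamples (restrictor triples failing the scope): 4.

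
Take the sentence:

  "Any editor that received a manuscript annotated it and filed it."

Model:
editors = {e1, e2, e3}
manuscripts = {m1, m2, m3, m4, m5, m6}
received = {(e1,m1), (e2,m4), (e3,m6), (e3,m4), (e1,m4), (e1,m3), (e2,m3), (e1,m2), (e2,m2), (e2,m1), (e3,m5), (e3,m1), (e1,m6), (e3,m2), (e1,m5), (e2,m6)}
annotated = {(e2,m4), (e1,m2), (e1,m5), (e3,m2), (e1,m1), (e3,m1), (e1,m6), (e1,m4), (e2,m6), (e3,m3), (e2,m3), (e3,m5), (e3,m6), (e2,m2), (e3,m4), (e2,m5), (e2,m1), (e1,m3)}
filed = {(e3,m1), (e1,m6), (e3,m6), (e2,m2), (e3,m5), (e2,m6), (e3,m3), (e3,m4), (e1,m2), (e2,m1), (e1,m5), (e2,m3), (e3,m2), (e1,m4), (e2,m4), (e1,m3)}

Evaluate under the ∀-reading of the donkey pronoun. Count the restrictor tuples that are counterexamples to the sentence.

1

"it" takes "a manuscript" as antecedent — a donkey pronoun bound across the clause boundary.
Strong reading: for every (e,m) with received(e,m), annotated(e,m) ∧ filed(e,m).
Restrictor pairs: (e1,m1) ✗  (e1,m2) ✓  (e1,m3) ✓  (e1,m4) ✓  (e1,m5) ✓  (e1,m6) ✓  (e2,m1) ✓  (e2,m2) ✓  (e2,m3) ✓  (e2,m4) ✓  (e2,m6) ✓  (e3,m1) ✓  (e3,m2) ✓  (e3,m4) ✓  (e3,m5) ✓  (e3,m6) ✓
Counterexamples (restrictor pairs failing the scope): 1.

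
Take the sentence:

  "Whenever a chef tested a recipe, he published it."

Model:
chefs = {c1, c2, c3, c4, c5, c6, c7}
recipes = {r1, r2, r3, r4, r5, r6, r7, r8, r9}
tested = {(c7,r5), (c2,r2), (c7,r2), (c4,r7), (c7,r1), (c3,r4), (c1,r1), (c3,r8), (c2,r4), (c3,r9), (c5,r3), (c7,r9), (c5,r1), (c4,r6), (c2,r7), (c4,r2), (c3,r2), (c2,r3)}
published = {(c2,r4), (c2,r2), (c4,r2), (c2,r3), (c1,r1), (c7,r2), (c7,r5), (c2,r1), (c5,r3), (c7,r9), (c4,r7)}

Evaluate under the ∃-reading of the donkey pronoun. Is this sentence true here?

False

"it" takes "a recipe" as antecedent — a donkey pronoun bound across the clause boundary.
Weak reading: every chef c with some tested-recipe has at least one tested-recipe r such that published(c,r).
Per chef: c1:✓  c2:✓  c3:✗  c4:✓  c5:✓  c7:✓
c3 has no witness among its tested-recipes.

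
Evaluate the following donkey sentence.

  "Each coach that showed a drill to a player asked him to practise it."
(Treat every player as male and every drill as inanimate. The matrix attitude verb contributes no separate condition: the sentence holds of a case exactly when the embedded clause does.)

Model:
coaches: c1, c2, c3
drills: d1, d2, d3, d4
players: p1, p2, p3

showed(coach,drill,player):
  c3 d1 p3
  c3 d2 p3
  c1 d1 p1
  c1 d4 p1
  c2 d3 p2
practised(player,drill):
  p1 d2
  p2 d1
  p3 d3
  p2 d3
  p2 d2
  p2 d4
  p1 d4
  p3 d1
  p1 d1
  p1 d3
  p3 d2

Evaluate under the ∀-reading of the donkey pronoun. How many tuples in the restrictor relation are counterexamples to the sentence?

"him" takes "a player" as antecedent and "it" takes "a drill"; both are donkey pronouns co-varying with the restrictor.
Strong reading: for every (c,d,p) with showed(c,d,p), practised(p,d).
Restrictor triples: (c1,d1,p1)→practised(p1,d1) ✓  (c1,d4,p1)→practised(p1,d4) ✓  (c2,d3,p2)→practised(p2,d3) ✓  (c3,d1,p3)→practised(p3,d1) ✓  (c3,d2,p3)→practised(p3,d2) ✓
Counterexamples (restrictor triples failing the scope): 0.

0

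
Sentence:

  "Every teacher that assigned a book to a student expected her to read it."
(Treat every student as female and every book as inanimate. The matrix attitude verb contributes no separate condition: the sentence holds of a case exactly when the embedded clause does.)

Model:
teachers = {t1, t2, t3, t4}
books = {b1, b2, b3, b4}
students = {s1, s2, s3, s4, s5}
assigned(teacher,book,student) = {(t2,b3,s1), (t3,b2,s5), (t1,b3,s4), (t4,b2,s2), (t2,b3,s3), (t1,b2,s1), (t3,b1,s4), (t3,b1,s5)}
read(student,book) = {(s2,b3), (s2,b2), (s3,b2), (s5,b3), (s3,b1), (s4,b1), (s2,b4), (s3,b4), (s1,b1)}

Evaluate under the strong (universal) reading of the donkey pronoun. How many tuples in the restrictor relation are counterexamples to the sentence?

6

"her" takes "a student" as antecedent and "it" takes "a book"; both are donkey pronouns co-varying with the restrictor.
Strong reading: for every (t,b,s) with assigned(t,b,s), read(s,b).
Restrictor triples: (t1,b2,s1)→read(s1,b2) ✗  (t1,b3,s4)→read(s4,b3) ✗  (t2,b3,s1)→read(s1,b3) ✗  (t2,b3,s3)→read(s3,b3) ✗  (t3,b1,s4)→read(s4,b1) ✓  (t3,b1,s5)→read(s5,b1) ✗  (t3,b2,s5)→read(s5,b2) ✗  (t4,b2,s2)→read(s2,b2) ✓
Counterexamples (restrictor triples failing the scope): 6.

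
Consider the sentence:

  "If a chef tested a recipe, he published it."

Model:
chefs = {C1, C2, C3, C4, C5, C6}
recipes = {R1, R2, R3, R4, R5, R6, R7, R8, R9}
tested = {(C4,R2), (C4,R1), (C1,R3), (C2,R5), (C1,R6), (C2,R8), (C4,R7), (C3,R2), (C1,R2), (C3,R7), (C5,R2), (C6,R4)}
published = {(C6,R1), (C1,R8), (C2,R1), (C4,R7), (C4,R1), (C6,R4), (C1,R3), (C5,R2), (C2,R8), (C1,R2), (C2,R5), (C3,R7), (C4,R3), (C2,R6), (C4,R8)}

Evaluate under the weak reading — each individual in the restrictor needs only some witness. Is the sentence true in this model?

True

"it" takes "a recipe" as antecedent — a donkey pronoun bound across the clause boundary.
Weak reading: every chef c with some tested-recipe has at least one tested-recipe r such that published(c,r).
Per chef: C1:✓  C2:✓  C3:✓  C4:✓  C5:✓  C6:✓
Every chef in the restrictor has a witness.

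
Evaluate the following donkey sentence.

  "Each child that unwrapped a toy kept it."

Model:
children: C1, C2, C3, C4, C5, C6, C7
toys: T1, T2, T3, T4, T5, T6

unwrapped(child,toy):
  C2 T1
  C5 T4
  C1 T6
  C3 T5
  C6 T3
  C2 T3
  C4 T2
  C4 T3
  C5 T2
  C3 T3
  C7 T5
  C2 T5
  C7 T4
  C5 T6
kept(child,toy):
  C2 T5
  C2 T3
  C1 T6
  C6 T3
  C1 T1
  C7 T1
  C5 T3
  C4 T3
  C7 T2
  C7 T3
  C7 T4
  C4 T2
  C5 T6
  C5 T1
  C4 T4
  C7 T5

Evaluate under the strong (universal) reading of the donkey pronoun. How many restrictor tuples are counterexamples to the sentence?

5

"it" takes "a toy" as antecedent — a donkey pronoun bound across the clause boundary.
Strong reading: for every (c,t) with unwrapped(c,t), kept(c,t).
Restrictor pairs: (C1,T6) ✓  (C2,T1) ✗  (C2,T3) ✓  (C2,T5) ✓  (C3,T3) ✗  (C3,T5) ✗  (C4,T2) ✓  (C4,T3) ✓  (C5,T2) ✗  (C5,T4) ✗  (C5,T6) ✓  (C6,T3) ✓  (C7,T4) ✓  (C7,T5) ✓
Counterexamples (restrictor pairs failing the scope): 5.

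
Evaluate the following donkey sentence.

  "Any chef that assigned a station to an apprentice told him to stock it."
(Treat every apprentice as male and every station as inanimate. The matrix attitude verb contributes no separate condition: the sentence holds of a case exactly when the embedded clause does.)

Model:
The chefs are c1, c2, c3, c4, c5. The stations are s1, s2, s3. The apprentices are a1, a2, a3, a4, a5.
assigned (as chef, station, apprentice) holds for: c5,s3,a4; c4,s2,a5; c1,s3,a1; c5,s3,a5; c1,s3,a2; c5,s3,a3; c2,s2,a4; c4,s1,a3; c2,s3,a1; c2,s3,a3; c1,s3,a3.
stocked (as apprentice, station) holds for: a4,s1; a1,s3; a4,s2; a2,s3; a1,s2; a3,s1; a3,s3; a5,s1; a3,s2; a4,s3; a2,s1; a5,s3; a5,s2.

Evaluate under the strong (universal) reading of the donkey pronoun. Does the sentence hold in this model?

True

"him" takes "an apprentice" as antecedent and "it" takes "a station"; both are donkey pronouns co-varying with the restrictor.
Strong reading: for every (c,s,a) with assigned(c,s,a), stocked(a,s).
Restrictor triples: (c1,s3,a1)→stocked(a1,s3) ✓  (c1,s3,a2)→stocked(a2,s3) ✓  (c1,s3,a3)→stocked(a3,s3) ✓  (c2,s2,a4)→stocked(a4,s2) ✓  (c2,s3,a1)→stocked(a1,s3) ✓  (c2,s3,a3)→stocked(a3,s3) ✓  (c4,s1,a3)→stocked(a3,s1) ✓  (c4,s2,a5)→stocked(a5,s2) ✓  (c5,s3,a3)→stocked(a3,s3) ✓  (c5,s3,a4)→stocked(a4,s3) ✓  (c5,s3,a5)→stocked(a5,s3) ✓
Every restrictor triple satisfies the scope.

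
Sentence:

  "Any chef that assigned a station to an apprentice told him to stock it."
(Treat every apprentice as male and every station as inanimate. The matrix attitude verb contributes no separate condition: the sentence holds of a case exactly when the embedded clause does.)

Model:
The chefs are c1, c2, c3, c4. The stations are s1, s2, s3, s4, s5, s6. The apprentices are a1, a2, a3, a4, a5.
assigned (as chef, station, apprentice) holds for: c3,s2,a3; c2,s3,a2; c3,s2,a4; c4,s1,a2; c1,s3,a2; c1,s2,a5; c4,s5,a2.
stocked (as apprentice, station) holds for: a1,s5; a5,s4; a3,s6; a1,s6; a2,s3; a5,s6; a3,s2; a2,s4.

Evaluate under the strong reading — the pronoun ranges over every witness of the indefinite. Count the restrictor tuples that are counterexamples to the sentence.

"him" takes "an apprentice" as antecedent and "it" takes "a station"; both are donkey pronouns co-varying with the restrictor.
Strong reading: for every (c,s,a) with assigned(c,s,a), stocked(a,s).
Restrictor triples: (c1,s2,a5)→stocked(a5,s2) ✗  (c1,s3,a2)→stocked(a2,s3) ✓  (c2,s3,a2)→stocked(a2,s3) ✓  (c3,s2,a3)→stocked(a3,s2) ✓  (c3,s2,a4)→stocked(a4,s2) ✗  (c4,s1,a2)→stocked(a2,s1) ✗  (c4,s5,a2)→stocked(a2,s5) ✗
Counterexamples (restrictor triples failing the scope): 4.

4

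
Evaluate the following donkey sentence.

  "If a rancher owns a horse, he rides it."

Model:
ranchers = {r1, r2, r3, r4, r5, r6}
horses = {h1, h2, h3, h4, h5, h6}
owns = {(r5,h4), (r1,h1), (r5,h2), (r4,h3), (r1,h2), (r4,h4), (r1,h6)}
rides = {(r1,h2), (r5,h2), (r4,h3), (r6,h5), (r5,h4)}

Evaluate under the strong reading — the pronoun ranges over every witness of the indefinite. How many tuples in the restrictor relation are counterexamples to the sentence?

"it" takes "a horse" as antecedent — a donkey pronoun bound across the clause boundary.
Strong reading: for every (r,h) with owns(r,h), rides(r,h).
Restrictor pairs: (r1,h1) ✗  (r1,h2) ✓  (r1,h6) ✗  (r4,h3) ✓  (r4,h4) ✗  (r5,h2) ✓  (r5,h4) ✓
Counterexamples (restrictor pairs failing the scope): 3.

3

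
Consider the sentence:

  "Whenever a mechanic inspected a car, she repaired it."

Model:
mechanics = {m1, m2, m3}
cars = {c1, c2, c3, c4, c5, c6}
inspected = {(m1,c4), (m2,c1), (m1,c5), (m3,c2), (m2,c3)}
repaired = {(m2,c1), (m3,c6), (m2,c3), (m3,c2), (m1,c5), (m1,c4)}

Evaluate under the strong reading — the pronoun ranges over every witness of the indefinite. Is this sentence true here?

"it" takes "a car" as antecedent — a donkey pronoun bound across the clause boundary.
Strong reading: for every (m,c) with inspected(m,c), repaired(m,c).
Restrictor pairs: (m1,c4) ✓  (m1,c5) ✓  (m2,c1) ✓  (m2,c3) ✓  (m3,c2) ✓
Every restrictor pair satisfies the scope.

True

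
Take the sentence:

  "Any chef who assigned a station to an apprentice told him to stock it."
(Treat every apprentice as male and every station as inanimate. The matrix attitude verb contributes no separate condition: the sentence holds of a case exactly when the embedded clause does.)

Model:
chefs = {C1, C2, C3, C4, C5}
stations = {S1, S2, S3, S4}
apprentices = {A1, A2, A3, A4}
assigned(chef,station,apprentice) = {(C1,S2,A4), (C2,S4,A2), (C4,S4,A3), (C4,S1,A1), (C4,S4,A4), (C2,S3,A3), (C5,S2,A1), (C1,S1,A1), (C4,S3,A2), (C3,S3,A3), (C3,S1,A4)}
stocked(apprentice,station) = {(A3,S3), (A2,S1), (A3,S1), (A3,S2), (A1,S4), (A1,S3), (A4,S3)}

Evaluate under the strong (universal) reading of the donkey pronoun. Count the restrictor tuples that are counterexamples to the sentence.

9

"him" takes "an apprentice" as antecedent and "it" takes "a station"; both are donkey pronouns co-varying with the restrictor.
Strong reading: for every (c,s,a) with assigned(c,s,a), stocked(a,s).
Restrictor triples: (C1,S1,A1)→stocked(A1,S1) ✗  (C1,S2,A4)→stocked(A4,S2) ✗  (C2,S3,A3)→stocked(A3,S3) ✓  (C2,S4,A2)→stocked(A2,S4) ✗  (C3,S1,A4)→stocked(A4,S1) ✗  (C3,S3,A3)→stocked(A3,S3) ✓  (C4,S1,A1)→stocked(A1,S1) ✗  (C4,S3,A2)→stocked(A2,S3) ✗  (C4,S4,A3)→stocked(A3,S4) ✗  (C4,S4,A4)→stocked(A4,S4) ✗  (C5,S2,A1)→stocked(A1,S2) ✗
Counterexamples (restrictor triples failing the scope): 9.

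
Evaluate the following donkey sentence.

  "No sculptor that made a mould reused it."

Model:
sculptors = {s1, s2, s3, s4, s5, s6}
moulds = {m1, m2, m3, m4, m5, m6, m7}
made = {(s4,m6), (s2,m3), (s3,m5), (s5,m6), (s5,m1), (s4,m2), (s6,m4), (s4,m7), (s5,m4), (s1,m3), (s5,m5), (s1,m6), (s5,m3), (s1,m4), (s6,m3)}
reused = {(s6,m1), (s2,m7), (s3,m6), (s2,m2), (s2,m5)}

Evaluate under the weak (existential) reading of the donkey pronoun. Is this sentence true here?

True

"it" takes "a mould" as antecedent — a donkey pronoun bound across the clause boundary.
Truth condition: for no (s,m) with made(s,m) does reused(s,m) hold.
Restrictor pairs — does the scope hold? (s1,m3):fails  (s1,m4):fails  (s1,m6):fails  (s2,m3):fails  (s3,m5):fails  (s4,m2):fails  (s4,m6):fails  (s4,m7):fails  (s5,m1):fails  (s5,m3):fails  (s5,m4):fails  (s5,m5):fails  (s5,m6):fails  (s6,m3):fails  (s6,m4):fails
Scope holds for no restrictor pair, so the sentence is true.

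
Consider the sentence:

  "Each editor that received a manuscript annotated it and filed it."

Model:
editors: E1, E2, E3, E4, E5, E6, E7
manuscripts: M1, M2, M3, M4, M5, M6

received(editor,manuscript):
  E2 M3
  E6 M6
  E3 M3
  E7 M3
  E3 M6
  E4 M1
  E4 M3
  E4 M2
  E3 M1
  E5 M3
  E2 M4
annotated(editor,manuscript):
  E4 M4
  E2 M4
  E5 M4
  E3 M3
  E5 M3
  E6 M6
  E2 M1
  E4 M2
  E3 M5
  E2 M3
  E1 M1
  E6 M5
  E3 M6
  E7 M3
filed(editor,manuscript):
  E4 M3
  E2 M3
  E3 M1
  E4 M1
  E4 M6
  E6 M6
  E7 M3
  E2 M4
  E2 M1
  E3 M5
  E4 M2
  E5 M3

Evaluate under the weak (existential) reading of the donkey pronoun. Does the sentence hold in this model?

"it" takes "a manuscript" as antecedent — a donkey pronoun bound across the clause boundary.
Weak reading: every editor e with some received-manuscript has at least one received-manuscript m such that annotated(e,m) ∧ filed(e,m).
Per editor: E2:✓  E3:✗  E4:✓  E5:✓  E6:✓  E7:✓
E3 has no witness among its received-manuscripts.

False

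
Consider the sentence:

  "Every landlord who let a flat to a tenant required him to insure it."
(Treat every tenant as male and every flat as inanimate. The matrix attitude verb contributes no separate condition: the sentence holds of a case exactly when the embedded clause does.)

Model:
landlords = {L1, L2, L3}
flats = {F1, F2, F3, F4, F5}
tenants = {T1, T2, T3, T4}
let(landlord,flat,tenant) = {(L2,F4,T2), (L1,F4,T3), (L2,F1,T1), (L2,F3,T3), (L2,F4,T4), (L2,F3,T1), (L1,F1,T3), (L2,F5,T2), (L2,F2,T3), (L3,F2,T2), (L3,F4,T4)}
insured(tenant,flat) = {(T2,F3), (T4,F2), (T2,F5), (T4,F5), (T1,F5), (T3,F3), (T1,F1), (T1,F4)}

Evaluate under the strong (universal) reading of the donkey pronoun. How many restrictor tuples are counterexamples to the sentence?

8

"him" takes "a tenant" as antecedent and "it" takes "a flat"; both are donkey pronouns co-varying with the restrictor.
Strong reading: for every (l,f,t) with let(l,f,t), insured(t,f).
Restrictor triples: (L1,F1,T3)→insured(T3,F1) ✗  (L1,F4,T3)→insured(T3,F4) ✗  (L2,F1,T1)→insured(T1,F1) ✓  (L2,F2,T3)→insured(T3,F2) ✗  (L2,F3,T1)→insured(T1,F3) ✗  (L2,F3,T3)→insured(T3,F3) ✓  (L2,F4,T2)→insured(T2,F4) ✗  (L2,F4,T4)→insured(T4,F4) ✗  (L2,F5,T2)→insured(T2,F5) ✓  (L3,F2,T2)→insured(T2,F2) ✗  (L3,F4,T4)→insured(T4,F4) ✗
Counterexamples (restrictor triples failing the scope): 8.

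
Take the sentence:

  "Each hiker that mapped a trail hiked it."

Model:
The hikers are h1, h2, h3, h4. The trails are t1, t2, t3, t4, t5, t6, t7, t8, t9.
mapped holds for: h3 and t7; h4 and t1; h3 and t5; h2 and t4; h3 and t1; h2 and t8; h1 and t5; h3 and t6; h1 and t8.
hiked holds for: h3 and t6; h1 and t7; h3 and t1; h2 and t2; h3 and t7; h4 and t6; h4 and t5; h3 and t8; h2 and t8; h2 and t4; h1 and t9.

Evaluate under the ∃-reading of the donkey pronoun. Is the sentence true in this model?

"it" takes "a trail" as antecedent — a donkey pronoun bound across the clause boundary.
Weak reading: every hiker h with some mapped-trail has at least one mapped-trail t such that hiked(h,t).
Per hiker: h1:✗  h2:✓  h3:✓  h4:✗
h1 has no witness among its mapped-trails.

False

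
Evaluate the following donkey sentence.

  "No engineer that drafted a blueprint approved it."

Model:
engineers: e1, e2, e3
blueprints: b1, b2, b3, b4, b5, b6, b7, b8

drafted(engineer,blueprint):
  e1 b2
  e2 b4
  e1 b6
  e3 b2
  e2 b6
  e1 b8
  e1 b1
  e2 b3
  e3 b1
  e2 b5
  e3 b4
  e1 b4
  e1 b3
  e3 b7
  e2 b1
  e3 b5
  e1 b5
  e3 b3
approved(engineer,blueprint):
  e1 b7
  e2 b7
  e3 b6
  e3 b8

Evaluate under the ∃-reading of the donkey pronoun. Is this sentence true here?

True

"it" takes "a blueprint" as antecedent — a donkey pronoun bound across the clause boundary.
Truth condition: for no (e,b) with drafted(e,b) does approved(e,b) hold.
Restrictor pairs — does the scope hold? (e1,b1):fails  (e1,b2):fails  (e1,b3):fails  (e1,b4):fails  (e1,b5):fails  (e1,b6):fails  (e1,b8):fails  (e2,b1):fails  (e2,b3):fails  (e2,b4):fails  (e2,b5):fails  (e2,b6):fails  (e3,b1):fails  (e3,b2):fails  (e3,b3):fails  (e3,b4):fails  (e3,b5):fails  (e3,b7):fails
Scope holds for no restrictor pair, so the sentence is true.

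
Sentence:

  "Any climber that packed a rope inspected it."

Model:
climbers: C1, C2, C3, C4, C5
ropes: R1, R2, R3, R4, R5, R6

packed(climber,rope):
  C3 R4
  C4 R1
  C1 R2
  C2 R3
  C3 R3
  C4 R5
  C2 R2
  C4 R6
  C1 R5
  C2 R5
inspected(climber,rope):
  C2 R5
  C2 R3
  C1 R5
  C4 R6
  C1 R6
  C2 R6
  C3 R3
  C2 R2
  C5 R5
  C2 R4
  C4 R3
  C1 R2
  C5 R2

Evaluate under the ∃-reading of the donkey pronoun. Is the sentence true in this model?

"it" takes "a rope" as antecedent — a donkey pronoun bound across the clause boundary.
Weak reading: every climber c with some packed-rope has at least one packed-rope r such that inspected(c,r).
Per climber: C1:✓  C2:✓  C3:✓  C4:✓
Every climber in the restrictor has a witness.

True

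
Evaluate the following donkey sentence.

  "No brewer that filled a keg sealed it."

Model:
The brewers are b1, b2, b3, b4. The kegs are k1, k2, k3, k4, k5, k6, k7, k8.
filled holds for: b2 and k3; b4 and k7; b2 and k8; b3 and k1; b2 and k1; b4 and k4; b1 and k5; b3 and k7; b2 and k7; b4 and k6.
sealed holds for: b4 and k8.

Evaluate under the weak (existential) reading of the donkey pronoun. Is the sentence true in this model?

"it" takes "a keg" as antecedent — a donkey pronoun bound across the clause boundary.
Truth condition: for no (b,k) with filled(b,k) does sealed(b,k) hold.
Restrictor pairs — does the scope hold? (b1,k5):fails  (b2,k1):fails  (b2,k3):fails  (b2,k7):fails  (b2,k8):fails  (b3,k1):fails  (b3,k7):fails  (b4,k4):fails  (b4,k6):fails  (b4,k7):fails
Scope holds for no restrictor pair, so the sentence is true.

True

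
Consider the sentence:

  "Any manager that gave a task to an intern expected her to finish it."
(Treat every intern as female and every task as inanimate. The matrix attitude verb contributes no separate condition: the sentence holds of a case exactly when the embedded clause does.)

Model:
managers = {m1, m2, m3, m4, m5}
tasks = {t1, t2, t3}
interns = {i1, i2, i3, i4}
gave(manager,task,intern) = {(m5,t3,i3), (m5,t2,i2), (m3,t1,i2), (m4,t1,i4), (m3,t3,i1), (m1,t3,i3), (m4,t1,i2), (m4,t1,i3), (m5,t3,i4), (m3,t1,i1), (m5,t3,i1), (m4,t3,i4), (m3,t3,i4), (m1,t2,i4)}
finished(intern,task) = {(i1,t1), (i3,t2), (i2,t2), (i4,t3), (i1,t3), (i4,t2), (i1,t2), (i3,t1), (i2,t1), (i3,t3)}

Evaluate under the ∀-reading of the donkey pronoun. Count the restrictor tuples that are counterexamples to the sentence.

1

"her" takes "an intern" as antecedent and "it" takes "a task"; both are donkey pronouns co-varying with the restrictor.
Strong reading: for every (m,t,i) with gave(m,t,i), finished(i,t).
Restrictor triples: (m1,t2,i4)→finished(i4,t2) ✓  (m1,t3,i3)→finished(i3,t3) ✓  (m3,t1,i1)→finished(i1,t1) ✓  (m3,t1,i2)→finished(i2,t1) ✓  (m3,t3,i1)→finished(i1,t3) ✓  (m3,t3,i4)→finished(i4,t3) ✓  (m4,t1,i2)→finished(i2,t1) ✓  (m4,t1,i3)→finished(i3,t1) ✓  (m4,t1,i4)→finished(i4,t1) ✗  (m4,t3,i4)→finished(i4,t3) ✓  (m5,t2,i2)→finished(i2,t2) ✓  (m5,t3,i1)→finished(i1,t3) ✓  (m5,t3,i3)→finished(i3,t3) ✓  (m5,t3,i4)→finished(i4,t3) ✓
Counterexamples (restrictor triples failing the scope): 1.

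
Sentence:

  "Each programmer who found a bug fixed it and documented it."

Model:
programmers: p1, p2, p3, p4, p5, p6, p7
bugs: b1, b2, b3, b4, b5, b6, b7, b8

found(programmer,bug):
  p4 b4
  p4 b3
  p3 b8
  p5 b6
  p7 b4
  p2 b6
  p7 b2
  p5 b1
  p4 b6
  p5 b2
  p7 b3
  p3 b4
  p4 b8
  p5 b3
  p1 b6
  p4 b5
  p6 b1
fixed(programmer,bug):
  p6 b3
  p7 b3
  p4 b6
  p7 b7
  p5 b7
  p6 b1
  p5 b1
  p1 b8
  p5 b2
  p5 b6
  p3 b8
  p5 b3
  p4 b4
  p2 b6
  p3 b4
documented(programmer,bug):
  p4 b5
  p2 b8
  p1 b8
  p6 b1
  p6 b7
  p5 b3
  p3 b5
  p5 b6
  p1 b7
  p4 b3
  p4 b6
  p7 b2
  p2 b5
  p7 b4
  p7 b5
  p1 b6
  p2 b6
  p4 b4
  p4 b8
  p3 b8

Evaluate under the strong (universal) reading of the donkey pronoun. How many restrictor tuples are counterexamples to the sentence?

"it" takes "a bug" as antecedent — a donkey pronoun bound across the clause boundary.
Strong reading: for every (p,b) with found(p,b), fixed(p,b) ∧ documented(p,b).
Restrictor pairs: (p1,b6) ✗  (p2,b6) ✓  (p3,b4) ✗  (p3,b8) ✓  (p4,b3) ✗  (p4,b4) ✓  (p4,b5) ✗  (p4,b6) ✓  (p4,b8) ✗  (p5,b1) ✗  (p5,b2) ✗  (p5,b3) ✓  (p5,b6) ✓  (p6,b1) ✓  (p7,b2) ✗  (p7,b3) ✗  (p7,b4) ✗
Counterexamples (restrictor pairs failing the scope): 10.

10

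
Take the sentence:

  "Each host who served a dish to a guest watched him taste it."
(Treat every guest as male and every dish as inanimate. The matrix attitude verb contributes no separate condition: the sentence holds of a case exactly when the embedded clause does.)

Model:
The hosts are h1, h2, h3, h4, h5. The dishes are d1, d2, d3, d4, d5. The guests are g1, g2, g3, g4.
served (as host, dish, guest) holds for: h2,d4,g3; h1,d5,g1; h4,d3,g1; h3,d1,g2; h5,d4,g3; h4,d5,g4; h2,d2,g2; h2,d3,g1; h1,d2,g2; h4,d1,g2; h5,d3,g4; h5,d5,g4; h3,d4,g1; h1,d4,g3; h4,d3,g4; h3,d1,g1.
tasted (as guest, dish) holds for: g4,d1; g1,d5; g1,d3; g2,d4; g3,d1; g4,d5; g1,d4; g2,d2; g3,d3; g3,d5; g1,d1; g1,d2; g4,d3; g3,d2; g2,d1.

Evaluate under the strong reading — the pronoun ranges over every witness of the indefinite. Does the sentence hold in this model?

False

"him" takes "a guest" as antecedent and "it" takes "a dish"; both are donkey pronouns co-varying with the restrictor.
Strong reading: for every (h,d,g) with served(h,d,g), tasted(g,d).
Restrictor triples: (h1,d2,g2)→tasted(g2,d2) ✓  (h1,d4,g3)→tasted(g3,d4) ✗  (h1,d5,g1)→tasted(g1,d5) ✓  (h2,d2,g2)→tasted(g2,d2) ✓  (h2,d3,g1)→tasted(g1,d3) ✓  (h2,d4,g3)→tasted(g3,d4) ✗  (h3,d1,g1)→tasted(g1,d1) ✓  (h3,d1,g2)→tasted(g2,d1) ✓  (h3,d4,g1)→tasted(g1,d4) ✓  (h4,d1,g2)→tasted(g2,d1) ✓  (h4,d3,g1)→tasted(g1,d3) ✓  (h4,d3,g4)→tasted(g4,d3) ✓  (h4,d5,g4)→tasted(g4,d5) ✓  (h5,d3,g4)→tasted(g4,d3) ✓  (h5,d4,g3)→tasted(g3,d4) ✗  (h5,d5,g4)→tasted(g4,d5) ✓
Counterexample: (h1,d4,g3) — tasted(g3,d4) does not hold.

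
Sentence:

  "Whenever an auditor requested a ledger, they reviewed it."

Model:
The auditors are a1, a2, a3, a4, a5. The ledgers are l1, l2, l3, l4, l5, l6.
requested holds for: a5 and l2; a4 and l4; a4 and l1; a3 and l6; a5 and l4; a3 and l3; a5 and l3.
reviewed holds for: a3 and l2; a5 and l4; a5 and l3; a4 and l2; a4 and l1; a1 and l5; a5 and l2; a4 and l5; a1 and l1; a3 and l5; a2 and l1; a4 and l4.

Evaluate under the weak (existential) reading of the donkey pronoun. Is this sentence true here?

False

"it" takes "a ledger" as antecedent — a donkey pronoun bound across the clause boundary.
Weak reading: every auditor a with some requested-ledger has at least one requested-ledger l such that reviewed(a,l).
Per auditor: a3:✗  a4:✓  a5:✓
a3 has no witness among its requested-ledgers.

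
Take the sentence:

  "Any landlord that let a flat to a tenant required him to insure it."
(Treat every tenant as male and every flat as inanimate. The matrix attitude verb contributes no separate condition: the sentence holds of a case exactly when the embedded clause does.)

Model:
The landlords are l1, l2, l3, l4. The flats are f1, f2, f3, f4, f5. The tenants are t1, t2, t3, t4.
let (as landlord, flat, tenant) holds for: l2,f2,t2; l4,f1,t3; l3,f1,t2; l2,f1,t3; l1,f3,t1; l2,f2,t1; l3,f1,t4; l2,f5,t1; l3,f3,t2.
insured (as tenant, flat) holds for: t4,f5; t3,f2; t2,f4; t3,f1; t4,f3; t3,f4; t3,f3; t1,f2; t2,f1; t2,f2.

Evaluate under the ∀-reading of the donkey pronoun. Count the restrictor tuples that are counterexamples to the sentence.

"him" takes "a tenant" as antecedent and "it" takes "a flat"; both are donkey pronouns co-varying with the restrictor.
Strong reading: for every (l,f,t) with let(l,f,t), insured(t,f).
Restrictor triples: (l1,f3,t1)→insured(t1,f3) ✗  (l2,f1,t3)→insured(t3,f1) ✓  (l2,f2,t1)→insured(t1,f2) ✓  (l2,f2,t2)→insured(t2,f2) ✓  (l2,f5,t1)→insured(t1,f5) ✗  (l3,f1,t2)→insured(t2,f1) ✓  (l3,f1,t4)→insured(t4,f1) ✗  (l3,f3,t2)→insured(t2,f3) ✗  (l4,f1,t3)→insured(t3,f1) ✓
Counterexamples (restrictor triples failing the scope): 4.

4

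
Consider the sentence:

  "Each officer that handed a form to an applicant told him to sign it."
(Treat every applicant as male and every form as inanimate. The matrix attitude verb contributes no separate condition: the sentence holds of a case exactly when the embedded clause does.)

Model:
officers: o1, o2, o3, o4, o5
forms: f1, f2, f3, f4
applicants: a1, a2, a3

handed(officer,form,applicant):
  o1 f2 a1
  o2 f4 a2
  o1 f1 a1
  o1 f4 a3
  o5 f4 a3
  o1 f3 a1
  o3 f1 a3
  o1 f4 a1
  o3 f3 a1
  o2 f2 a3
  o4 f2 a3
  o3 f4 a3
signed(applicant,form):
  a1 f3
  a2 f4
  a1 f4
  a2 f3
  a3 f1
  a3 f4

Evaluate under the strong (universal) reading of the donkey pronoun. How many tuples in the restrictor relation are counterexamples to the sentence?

"him" takes "an applicant" as antecedent and "it" takes "a form"; both are donkey pronouns co-varying with the restrictor.
Strong reading: for every (o,f,a) with handed(o,f,a), signed(a,f).
Restrictor triples: (o1,f1,a1)→signed(a1,f1) ✗  (o1,f2,a1)→signed(a1,f2) ✗  (o1,f3,a1)→signed(a1,f3) ✓  (o1,f4,a1)→signed(a1,f4) ✓  (o1,f4,a3)→signed(a3,f4) ✓  (o2,f2,a3)→signed(a3,f2) ✗  (o2,f4,a2)→signed(a2,f4) ✓  (o3,f1,a3)→signed(a3,f1) ✓  (o3,f3,a1)→signed(a1,f3) ✓  (o3,f4,a3)→signed(a3,f4) ✓  (o4,f2,a3)→signed(a3,f2) ✗  (o5,f4,a3)→signed(a3,f4) ✓
Counterexamples (restrictor triples failing the scope): 4.

4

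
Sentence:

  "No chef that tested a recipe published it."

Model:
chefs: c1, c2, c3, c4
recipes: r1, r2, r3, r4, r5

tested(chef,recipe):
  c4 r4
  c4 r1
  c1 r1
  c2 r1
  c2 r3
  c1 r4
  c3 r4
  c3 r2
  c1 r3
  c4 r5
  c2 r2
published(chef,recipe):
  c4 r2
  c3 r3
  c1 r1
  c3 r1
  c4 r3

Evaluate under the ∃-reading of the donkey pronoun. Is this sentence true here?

False

"it" takes "a recipe" as antecedent — a donkey pronoun bound across the clause boundary.
Truth condition: for no (c,r) with tested(c,r) does published(c,r) hold.
Restrictor pairs — does the scope hold? (c1,r1):holds  (c1,r3):fails  (c1,r4):fails  (c2,r1):fails  (c2,r2):fails  (c2,r3):fails  (c3,r2):fails  (c3,r4):fails  (c4,r1):fails  (c4,r4):fails  (c4,r5):fails
Scope holds for 1 pair(s), so the sentence is false.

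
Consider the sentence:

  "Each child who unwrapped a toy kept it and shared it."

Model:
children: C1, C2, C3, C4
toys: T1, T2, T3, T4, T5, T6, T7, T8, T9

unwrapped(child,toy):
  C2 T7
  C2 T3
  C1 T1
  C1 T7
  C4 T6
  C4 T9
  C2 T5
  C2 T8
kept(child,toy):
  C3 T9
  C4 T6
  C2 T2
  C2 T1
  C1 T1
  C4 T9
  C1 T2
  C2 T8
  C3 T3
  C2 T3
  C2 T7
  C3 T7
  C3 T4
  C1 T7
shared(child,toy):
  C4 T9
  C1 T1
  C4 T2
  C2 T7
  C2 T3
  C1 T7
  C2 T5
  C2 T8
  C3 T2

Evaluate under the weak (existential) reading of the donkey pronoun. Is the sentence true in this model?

True

"it" takes "a toy" as antecedent — a donkey pronoun bound across the clause boundary.
Weak reading: every child c with some unwrapped-toy has at least one unwrapped-toy t such that kept(c,t) ∧ shared(c,t).
Per child: C1:✓  C2:✓  C4:✓
Every child in the restrictor has a witness.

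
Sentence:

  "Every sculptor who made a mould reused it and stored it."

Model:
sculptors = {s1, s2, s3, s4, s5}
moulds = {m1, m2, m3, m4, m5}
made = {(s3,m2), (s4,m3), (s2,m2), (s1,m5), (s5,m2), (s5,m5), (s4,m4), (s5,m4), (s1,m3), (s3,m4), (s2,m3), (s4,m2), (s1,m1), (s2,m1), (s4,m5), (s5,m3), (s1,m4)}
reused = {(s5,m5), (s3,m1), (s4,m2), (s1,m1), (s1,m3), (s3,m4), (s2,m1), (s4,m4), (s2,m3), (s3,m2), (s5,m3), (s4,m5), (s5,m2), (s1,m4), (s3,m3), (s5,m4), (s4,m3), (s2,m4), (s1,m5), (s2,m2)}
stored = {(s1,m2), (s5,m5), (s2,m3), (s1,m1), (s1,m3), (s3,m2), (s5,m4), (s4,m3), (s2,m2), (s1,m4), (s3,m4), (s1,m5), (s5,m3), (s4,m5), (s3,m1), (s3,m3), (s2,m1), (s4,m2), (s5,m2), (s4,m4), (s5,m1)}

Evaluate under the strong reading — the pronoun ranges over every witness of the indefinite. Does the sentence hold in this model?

True

"it" takes "a mould" as antecedent — a donkey pronoun bound across the clause boundary.
Strong reading: for every (s,m) with made(s,m), reused(s,m) ∧ stored(s,m).
Restrictor pairs: (s1,m1) ✓  (s1,m3) ✓  (s1,m4) ✓  (s1,m5) ✓  (s2,m1) ✓  (s2,m2) ✓  (s2,m3) ✓  (s3,m2) ✓  (s3,m4) ✓  (s4,m2) ✓  (s4,m3) ✓  (s4,m4) ✓  (s4,m5) ✓  (s5,m2) ✓  (s5,m3) ✓  (s5,m4) ✓  (s5,m5) ✓
Every restrictor pair satisfies the scope.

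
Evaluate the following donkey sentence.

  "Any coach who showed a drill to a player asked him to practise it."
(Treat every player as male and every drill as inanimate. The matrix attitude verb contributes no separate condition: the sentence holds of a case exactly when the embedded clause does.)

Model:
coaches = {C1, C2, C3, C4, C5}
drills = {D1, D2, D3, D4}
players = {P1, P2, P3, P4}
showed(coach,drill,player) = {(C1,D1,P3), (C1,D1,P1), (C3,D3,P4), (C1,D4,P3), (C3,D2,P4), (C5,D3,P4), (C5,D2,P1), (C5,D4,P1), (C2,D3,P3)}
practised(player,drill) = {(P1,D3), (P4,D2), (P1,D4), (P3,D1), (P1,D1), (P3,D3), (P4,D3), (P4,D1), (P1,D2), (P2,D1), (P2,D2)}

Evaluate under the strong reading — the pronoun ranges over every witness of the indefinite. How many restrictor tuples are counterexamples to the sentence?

1

"him" takes "a player" as antecedent and "it" takes "a drill"; both are donkey pronouns co-varying with the restrictor.
Strong reading: for every (c,d,p) with showed(c,d,p), practised(p,d).
Restrictor triples: (C1,D1,P1)→practised(P1,D1) ✓  (C1,D1,P3)→practised(P3,D1) ✓  (C1,D4,P3)→practised(P3,D4) ✗  (C2,D3,P3)→practised(P3,D3) ✓  (C3,D2,P4)→practised(P4,D2) ✓  (C3,D3,P4)→practised(P4,D3) ✓  (C5,D2,P1)→practised(P1,D2) ✓  (C5,D3,P4)→practised(P4,D3) ✓  (C5,D4,P1)→practised(P1,D4) ✓
Counterexamples (restrictor triples failing the scope): 1.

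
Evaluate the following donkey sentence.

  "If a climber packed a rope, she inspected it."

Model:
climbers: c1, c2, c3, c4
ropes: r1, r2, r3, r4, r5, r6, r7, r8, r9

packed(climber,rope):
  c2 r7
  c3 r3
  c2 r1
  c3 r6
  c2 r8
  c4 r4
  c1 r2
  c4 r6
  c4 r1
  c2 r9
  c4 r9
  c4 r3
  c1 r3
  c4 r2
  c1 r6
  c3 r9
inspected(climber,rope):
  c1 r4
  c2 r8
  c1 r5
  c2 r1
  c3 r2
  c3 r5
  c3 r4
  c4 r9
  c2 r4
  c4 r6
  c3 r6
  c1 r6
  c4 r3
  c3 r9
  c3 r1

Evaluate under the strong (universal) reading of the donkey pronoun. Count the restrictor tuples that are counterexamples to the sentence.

"it" takes "a rope" as antecedent — a donkey pronoun bound across the clause boundary.
Strong reading: for every (c,r) with packed(c,r), inspected(c,r).
Restrictor pairs: (c1,r2) ✗  (c1,r3) ✗  (c1,r6) ✓  (c2,r1) ✓  (c2,r7) ✗  (c2,r8) ✓  (c2,r9) ✗  (c3,r3) ✗  (c3,r6) ✓  (c3,r9) ✓  (c4,r1) ✗  (c4,r2) ✗  (c4,r3) ✓  (c4,r4) ✗  (c4,r6) ✓  (c4,r9) ✓
Counterexamples (restrictor pairs failing the scope): 8.

8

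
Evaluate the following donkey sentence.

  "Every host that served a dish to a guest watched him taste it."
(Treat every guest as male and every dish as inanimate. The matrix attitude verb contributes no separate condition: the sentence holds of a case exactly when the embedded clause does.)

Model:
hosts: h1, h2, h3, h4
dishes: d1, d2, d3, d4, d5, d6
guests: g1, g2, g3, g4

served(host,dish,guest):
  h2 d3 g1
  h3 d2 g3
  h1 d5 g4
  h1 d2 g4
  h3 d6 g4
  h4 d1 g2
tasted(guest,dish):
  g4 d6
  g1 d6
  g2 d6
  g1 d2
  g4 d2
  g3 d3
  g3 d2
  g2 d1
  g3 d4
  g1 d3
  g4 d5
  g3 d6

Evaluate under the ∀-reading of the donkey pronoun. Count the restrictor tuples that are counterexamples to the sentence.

0

"him" takes "a guest" as antecedent and "it" takes "a dish"; both are donkey pronouns co-varying with the restrictor.
Strong reading: for every (h,d,g) with served(h,d,g), tasted(g,d).
Restrictor triples: (h1,d2,g4)→tasted(g4,d2) ✓  (h1,d5,g4)→tasted(g4,d5) ✓  (h2,d3,g1)→tasted(g1,d3) ✓  (h3,d2,g3)→tasted(g3,d2) ✓  (h3,d6,g4)→tasted(g4,d6) ✓  (h4,d1,g2)→tasted(g2,d1) ✓
Counterexamples (restrictor triples failing the scope): 0.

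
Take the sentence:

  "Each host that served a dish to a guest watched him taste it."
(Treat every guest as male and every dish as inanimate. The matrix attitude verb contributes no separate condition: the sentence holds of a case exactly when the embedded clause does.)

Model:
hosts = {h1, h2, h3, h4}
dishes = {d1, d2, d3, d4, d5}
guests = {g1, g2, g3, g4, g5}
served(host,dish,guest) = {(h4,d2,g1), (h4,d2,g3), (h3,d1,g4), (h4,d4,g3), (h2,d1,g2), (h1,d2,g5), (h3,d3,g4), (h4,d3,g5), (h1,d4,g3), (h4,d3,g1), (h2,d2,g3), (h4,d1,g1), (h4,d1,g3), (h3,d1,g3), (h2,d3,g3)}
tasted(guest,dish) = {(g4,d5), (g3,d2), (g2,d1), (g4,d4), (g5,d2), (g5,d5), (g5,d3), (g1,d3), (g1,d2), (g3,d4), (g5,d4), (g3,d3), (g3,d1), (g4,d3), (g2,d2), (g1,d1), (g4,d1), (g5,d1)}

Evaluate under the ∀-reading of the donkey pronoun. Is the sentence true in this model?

True

"him" takes "a guest" as antecedent and "it" takes "a dish"; both are donkey pronouns co-varying with the restrictor.
Strong reading: for every (h,d,g) with served(h,d,g), tasted(g,d).
Restrictor triples: (h1,d2,g5)→tasted(g5,d2) ✓  (h1,d4,g3)→tasted(g3,d4) ✓  (h2,d1,g2)→tasted(g2,d1) ✓  (h2,d2,g3)→tasted(g3,d2) ✓  (h2,d3,g3)→tasted(g3,d3) ✓  (h3,d1,g3)→tasted(g3,d1) ✓  (h3,d1,g4)→tasted(g4,d1) ✓  (h3,d3,g4)→tasted(g4,d3) ✓  (h4,d1,g1)→tasted(g1,d1) ✓  (h4,d1,g3)→tasted(g3,d1) ✓  (h4,d2,g1)→tasted(g1,d2) ✓  (h4,d2,g3)→tasted(g3,d2) ✓  (h4,d3,g1)→tasted(g1,d3) ✓  (h4,d3,g5)→tasted(g5,d3) ✓  (h4,d4,g3)→tasted(g3,d4) ✓
Every restrictor triple satisfies the scope.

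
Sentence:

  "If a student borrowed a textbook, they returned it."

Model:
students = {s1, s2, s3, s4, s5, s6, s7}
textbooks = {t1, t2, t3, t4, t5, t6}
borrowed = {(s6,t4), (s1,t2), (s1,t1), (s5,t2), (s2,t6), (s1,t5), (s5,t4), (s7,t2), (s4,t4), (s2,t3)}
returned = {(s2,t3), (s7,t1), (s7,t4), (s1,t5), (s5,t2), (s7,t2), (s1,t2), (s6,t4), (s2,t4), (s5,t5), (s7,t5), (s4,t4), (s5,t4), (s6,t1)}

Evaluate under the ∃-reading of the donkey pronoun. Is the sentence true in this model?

"it" takes "a textbook" as antecedent — a donkey pronoun bound across the clause boundary.
Weak reading: every student s with some borrowed-textbook has at least one borrowed-textbook t such that returned(s,t).
Per student: s1:✓  s2:✓  s4:✓  s5:✓  s6:✓  s7:✓
Every student in the restrictor has a witness.

True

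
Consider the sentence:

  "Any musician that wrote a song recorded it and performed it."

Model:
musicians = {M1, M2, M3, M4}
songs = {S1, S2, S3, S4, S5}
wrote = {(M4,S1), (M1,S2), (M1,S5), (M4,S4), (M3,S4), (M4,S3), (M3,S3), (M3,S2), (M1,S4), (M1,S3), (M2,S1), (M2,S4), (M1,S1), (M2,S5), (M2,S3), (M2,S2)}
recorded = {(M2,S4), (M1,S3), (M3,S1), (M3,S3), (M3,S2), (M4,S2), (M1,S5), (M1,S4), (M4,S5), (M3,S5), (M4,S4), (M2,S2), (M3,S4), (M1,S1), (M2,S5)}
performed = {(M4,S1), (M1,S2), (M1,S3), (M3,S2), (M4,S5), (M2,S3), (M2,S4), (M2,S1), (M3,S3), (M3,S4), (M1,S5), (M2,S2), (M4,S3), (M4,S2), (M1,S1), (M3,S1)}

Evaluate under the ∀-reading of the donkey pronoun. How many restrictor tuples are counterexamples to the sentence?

"it" takes "a song" as antecedent — a donkey pronoun bound across the clause boundary.
Strong reading: for every (m,s) with wrote(m,s), recorded(m,s) ∧ performed(m,s).
Restrictor pairs: (M1,S1) ✓  (M1,S2) ✗  (M1,S3) ✓  (M1,S4) ✗  (M1,S5) ✓  (M2,S1) ✗  (M2,S2) ✓  (M2,S3) ✗  (M2,S4) ✓  (M2,S5) ✗  (M3,S2) ✓  (M3,S3) ✓  (M3,S4) ✓  (M4,S1) ✗  (M4,S3) ✗  (M4,S4) ✗
Counterexamples (restrictor pairs failing the scope): 8.

8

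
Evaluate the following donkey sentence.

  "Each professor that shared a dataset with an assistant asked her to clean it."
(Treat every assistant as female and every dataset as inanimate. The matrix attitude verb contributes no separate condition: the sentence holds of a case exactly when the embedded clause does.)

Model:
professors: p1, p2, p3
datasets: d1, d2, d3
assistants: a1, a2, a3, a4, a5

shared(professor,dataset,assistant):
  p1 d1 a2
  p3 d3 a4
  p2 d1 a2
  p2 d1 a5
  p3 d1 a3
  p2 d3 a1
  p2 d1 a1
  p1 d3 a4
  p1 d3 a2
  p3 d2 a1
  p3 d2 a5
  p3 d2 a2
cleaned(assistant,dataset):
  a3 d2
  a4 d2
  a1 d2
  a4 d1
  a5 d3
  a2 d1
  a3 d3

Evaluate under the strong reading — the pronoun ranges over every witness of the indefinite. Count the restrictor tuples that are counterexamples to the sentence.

"her" takes "an assistant" as antecedent and "it" takes "a dataset"; both are donkey pronouns co-varying with the restrictor.
Strong reading: for every (p,d,a) with shared(p,d,a), cleaned(a,d).
Restrictor triples: (p1,d1,a2)→cleaned(a2,d1) ✓  (p1,d3,a2)→cleaned(a2,d3) ✗  (p1,d3,a4)→cleaned(a4,d3) ✗  (p2,d1,a1)→cleaned(a1,d1) ✗  (p2,d1,a2)→cleaned(a2,d1) ✓  (p2,d1,a5)→cleaned(a5,d1) ✗  (p2,d3,a1)→cleaned(a1,d3) ✗  (p3,d1,a3)→cleaned(a3,d1) ✗  (p3,d2,a1)→cleaned(a1,d2) ✓  (p3,d2,a2)→cleaned(a2,d2) ✗  (p3,d2,a5)→cleaned(a5,d2) ✗  (p3,d3,a4)→cleaned(a4,d3) ✗
Counterexamples (restrictor triples failing the scope): 9.

9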